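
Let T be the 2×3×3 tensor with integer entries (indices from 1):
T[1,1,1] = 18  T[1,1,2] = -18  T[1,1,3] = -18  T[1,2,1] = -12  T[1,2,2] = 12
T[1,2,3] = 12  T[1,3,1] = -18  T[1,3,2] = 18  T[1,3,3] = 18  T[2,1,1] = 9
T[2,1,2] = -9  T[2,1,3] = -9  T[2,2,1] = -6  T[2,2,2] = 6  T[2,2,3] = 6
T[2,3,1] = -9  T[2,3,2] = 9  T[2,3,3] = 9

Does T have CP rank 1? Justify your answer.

If T = a (x) b (x) c then every fibre of T is a multiple of the corresponding factor, so read the factors off the fibres through the nonzero entry T[1,1,1] = 18.
The mode-1 fibre T[:,1,1] = [18, 9] gives a = [2, 1] (primitive direction); the mode-2 fibre T[1,:,1] = [18, -12, -18] gives b = [3, -2, -3]; then c[k] = T[1,1,k] / (a[1]·b[1]) = [18, -18, -18] / 6 = [3, -3, -3].
Expanding [2, 1] (x) [3, -2, -3] (x) [3, -3, -3] reproduces all 18 entries of T, so T = [2, 1] (x) [3, -2, -3] (x) [3, -3, -3] and rank(T) ≤ 1.
Equivalently every frontal slice T[:,:,k] is c[k] times the rank-1 matrix [2, 1] (x) [3, -2, -3]. So T has rank 1 (it is nonzero).

Yes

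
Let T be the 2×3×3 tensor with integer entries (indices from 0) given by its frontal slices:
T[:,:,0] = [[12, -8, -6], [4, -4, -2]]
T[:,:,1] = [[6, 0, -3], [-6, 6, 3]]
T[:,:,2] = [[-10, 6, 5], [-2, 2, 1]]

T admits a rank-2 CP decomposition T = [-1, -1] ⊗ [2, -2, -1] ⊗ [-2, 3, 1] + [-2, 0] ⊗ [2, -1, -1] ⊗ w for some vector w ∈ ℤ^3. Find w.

Subtract the known terms from T to get the rank-1 residual R = [-2, 0] ⊗ [2, -1, -1] ⊗ w, so R[i,j,k] = a[i]·b[j]·w[k]. Pick indices with nonzero a[0]·b[0] = (-2)·(2) = -4. Only the fibre through (0,0,·) is needed: R[0,0,:] = T[0,0,:] − Σₗ aₗ[0]bₗ[0]cₗ = [12, 6, -10] − (-1)·(2)·[-2, 3, 1] = [8, 12, -8]. Then w[k] = R[0,0,k] / -4 for each k, giving w = [8, 12, -8] / -4 = [-2, -3, 2].

w = [-2, -3, 2]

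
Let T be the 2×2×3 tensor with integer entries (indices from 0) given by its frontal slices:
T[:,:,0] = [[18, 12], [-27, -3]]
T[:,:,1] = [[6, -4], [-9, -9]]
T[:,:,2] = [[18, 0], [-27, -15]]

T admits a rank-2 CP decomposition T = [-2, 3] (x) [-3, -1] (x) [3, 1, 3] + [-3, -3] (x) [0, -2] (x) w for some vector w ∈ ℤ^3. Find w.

w = [1, -1, -1]

Subtract the known terms from T to get the rank-1 residual R = [-3, -3] (x) [0, -2] (x) w, so R[i,j,k] = a[i]·b[j]·w[k]. Pick indices with nonzero a[0]·b[1] = (-3)·(-2) = 6. Only the fibre through (0,1,·) is needed: R[0,1,:] = T[0,1,:] − Σₗ aₗ[0]bₗ[1]cₗ = [12, -4, 0] − (-2)·(-1)·[3, 1, 3] = [6, -6, -6]. Then w[k] = R[0,1,k] / 6 for each k, giving w = [6, -6, -6] / 6 = [1, -1, -1].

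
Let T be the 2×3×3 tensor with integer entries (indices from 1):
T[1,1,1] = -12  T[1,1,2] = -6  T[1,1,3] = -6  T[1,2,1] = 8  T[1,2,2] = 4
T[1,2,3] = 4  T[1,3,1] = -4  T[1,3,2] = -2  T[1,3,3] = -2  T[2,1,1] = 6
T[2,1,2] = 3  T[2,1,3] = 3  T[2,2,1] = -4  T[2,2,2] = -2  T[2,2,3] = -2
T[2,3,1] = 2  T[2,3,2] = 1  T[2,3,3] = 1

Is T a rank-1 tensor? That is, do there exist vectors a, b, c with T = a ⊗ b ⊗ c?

Yes

If T = a ⊗ b ⊗ c then every fibre of T is a multiple of the corresponding factor, so read the factors off the fibres through the nonzero entry T[1,1,1] = -12.
The mode-1 fibre T[:,1,1] = [-12, 6] gives a = (2, -1) (primitive direction); the mode-2 fibre T[1,:,1] = [-12, 8, -4] gives b = (3, -2, 1); then c[k] = T[1,1,k] / (a[1]·b[1]) = [-12, -6, -6] / 6 = (-2, -1, -1).
Expanding (2, -1) ⊗ (3, -2, 1) ⊗ (-2, -1, -1) reproduces all 18 entries of T, so T = (2, -1) ⊗ (3, -2, 1) ⊗ (-2, -1, -1) and rank(T) ≤ 1.
Equivalently every frontal slice T[:,:,k] is c[k] times the rank-1 matrix (2, -1) ⊗ (3, -2, 1). So T has rank 1 (it is nonzero).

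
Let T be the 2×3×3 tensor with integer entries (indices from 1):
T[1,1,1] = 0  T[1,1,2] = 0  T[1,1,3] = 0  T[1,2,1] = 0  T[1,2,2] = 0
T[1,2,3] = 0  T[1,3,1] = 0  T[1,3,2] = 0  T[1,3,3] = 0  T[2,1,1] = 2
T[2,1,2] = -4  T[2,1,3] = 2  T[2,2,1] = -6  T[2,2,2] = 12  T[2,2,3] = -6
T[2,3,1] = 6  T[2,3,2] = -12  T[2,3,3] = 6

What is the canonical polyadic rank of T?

1

Lower bound: T ≠ 0 (e.g. T[2,1,1] = 2), so rank(T) ≥ 1.
Upper bound: if T = a (x) b (x) c then every fibre of T is a multiple of the corresponding factor, so read the factors off the fibres through the nonzero entry T[2,1,1] = 2.
The mode-1 fibre T[:,1,1] = [0, 2] gives a = [0, 1] (primitive direction); the mode-2 fibre T[2,:,1] = [2, -6, 6] gives b = [1, -3, 3]; then c[k] = T[2,1,k] / (a[2]·b[1]) = [2, -4, 2] / 1 = [2, -4, 2].
Expanding [0, 1] (x) [1, -3, 3] (x) [2, -4, 2] reproduces all 18 entries of T, so T = [0, 1] (x) [1, -3, 3] (x) [2, -4, 2] and rank(T) ≤ 1.
These bounds meet, so rank(T) = 1.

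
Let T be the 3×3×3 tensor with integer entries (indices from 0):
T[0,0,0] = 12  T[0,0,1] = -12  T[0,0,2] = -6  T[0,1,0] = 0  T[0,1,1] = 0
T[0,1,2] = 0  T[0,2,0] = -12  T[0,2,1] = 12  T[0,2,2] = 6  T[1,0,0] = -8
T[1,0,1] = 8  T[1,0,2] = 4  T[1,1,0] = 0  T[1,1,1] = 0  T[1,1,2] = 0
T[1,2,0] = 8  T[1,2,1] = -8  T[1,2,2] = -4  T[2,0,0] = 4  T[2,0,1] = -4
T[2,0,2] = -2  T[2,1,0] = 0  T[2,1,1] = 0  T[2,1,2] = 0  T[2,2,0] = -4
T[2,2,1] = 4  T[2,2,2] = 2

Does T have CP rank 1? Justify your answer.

The mode-1 fibre T[:,0,0] = [12, -8, 4] gives a = [3, -2, 1] (primitive direction); the mode-2 fibre T[0,:,0] = [12, 0, -12] gives b = [1, 0, -1]; then c[k] = T[0,0,k] / (a[0]·b[0]) = [12, -12, -6] / 3 = [4, -4, -2].
Expanding [3, -2, 1] (x) [1, 0, -1] (x) [4, -4, -2] reproduces all 27 entries of T, so T = [3, -2, 1] (x) [1, 0, -1] (x) [4, -4, -2] and rank(T) ≤ 1.
Equivalently every frontal slice T[:,:,k] is c[k] times the rank-1 matrix [3, -2, 1] (x) [1, 0, -1]. So T has rank 1 (it is nonzero).

Yes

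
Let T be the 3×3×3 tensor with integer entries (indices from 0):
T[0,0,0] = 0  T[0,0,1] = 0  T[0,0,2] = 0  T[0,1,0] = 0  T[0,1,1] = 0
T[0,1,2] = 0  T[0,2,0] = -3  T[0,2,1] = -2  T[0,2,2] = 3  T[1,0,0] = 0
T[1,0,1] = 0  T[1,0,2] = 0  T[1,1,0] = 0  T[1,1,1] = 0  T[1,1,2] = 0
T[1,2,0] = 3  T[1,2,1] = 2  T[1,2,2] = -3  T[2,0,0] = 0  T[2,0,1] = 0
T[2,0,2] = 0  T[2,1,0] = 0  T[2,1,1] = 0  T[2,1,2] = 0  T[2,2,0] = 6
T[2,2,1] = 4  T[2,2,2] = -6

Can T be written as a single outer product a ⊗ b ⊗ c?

Yes

The mode-1 fibre T[:,2,0] = [-3, 3, 6] gives a = [1, -1, -2] (primitive direction); the mode-2 fibre T[0,:,0] = [0, 0, -3] gives b = [0, 0, 1]; then c[k] = T[0,2,k] / (a[0]·b[2]) = [-3, -2, 3] / 1 = [-3, -2, 3].
Expanding [1, -1, -2] ⊗ [0, 0, 1] ⊗ [-3, -2, 3] reproduces all 27 entries of T, so T = [1, -1, -2] ⊗ [0, 0, 1] ⊗ [-3, -2, 3] and rank(T) ≤ 1.
Equivalently every frontal slice T[:,:,k] is c[k] times the rank-1 matrix [1, -1, -2] ⊗ [0, 0, 1]. So T has rank 1 (it is nonzero).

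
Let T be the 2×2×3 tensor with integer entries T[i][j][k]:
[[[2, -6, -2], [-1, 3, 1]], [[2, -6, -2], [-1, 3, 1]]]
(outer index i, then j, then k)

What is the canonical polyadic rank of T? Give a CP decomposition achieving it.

Lower bound: T ≠ 0 (e.g. T[0,0,0] = 2), so rank(T) ≥ 1.
Upper bound: the mode-1 fibre T[:,0,0] = [2, 2] gives a = (1, 1) (primitive direction); the mode-2 fibre T[0,:,0] = [2, -1] gives b = (2, -1); then c[k] = T[0,0,k] / (a[0]·b[0]) = [2, -6, -2] / 2 = (1, -3, -1).
Expanding (1, 1) ⊗ (2, -1) ⊗ (1, -3, -1) reproduces all 12 entries of T, so T = (1, 1) ⊗ (2, -1) ⊗ (1, -3, -1) and rank(T) ≤ 1.
These bounds meet, so rank(T) = 1.

rank(T) = 1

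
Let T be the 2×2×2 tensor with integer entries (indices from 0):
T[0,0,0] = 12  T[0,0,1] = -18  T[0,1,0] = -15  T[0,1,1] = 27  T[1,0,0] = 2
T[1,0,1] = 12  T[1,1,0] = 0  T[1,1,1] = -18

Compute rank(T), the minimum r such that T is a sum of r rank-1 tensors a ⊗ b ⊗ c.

Lower bound: the mode-2 unfolding of T (rows indexed by j, columns by (i,k) = (0,0), (0,1), (1,0), (1,1)) is [[12, -18, 2, 12], [-15, 27, 0, -18]].
There the 2×2 minor on rows j ∈ {0, 1}, columns (i,k) ∈ {(0,0), (0,1)} is det [[12, -18], [-15, 27]] = 54 ≠ 0, so this unfolding has rank ≥ 2; CP rank is at least every unfolding rank, so rank(T) ≥ 2. (Unfolding ranks only ever bound the CP rank from below — rank(T) can be strictly larger than all of them — so the matching upper bound has to come from an explicit 2-term decomposition.)
Upper bound — finding two terms. Write S_k = T[:,:,k] for the frontal slices: S₀ = [[12, -15], [2, 0]], S₁ = [[-18, 27], [12, -18]].
If T = a₁ ⊗ b₁ ⊗ c₁ + a₂ ⊗ b₂ ⊗ c₂ then each S_k = c₁[k]·a₁b₁ᵀ + c₂[k]·a₂b₂ᵀ. S₀ and S₁ are linearly independent, so a₁b₁ᵀ and a₂b₂ᵀ must span the same plane of matrices: they are the rank-1 matrices of the form x·S₀ + y·S₁.
det(x·S₀ + y·S₁) is 30·x² − 90·xy = 30·(x − 3·y)(x), vanishing at (x:y) = (3:1) and (0:1).
M₁ = 3·S₀ + S₁ = [[18, -18], [18, -18]] = 18·[1, 1][1, -1]ᵀ and M₂ = S₁ = [[-18, 27], [12, -18]] = (-3)·[3, -2][2, -3]ᵀ, so take a₁ = [1, 1], b₁ = [1, -1], a₂ = [3, -2], b₂ = [2, -3].
Each slice is an integer combination of E₁ = a₁b₁ᵀ and E₂ = a₂b₂ᵀ: S₀ = 6·E₁ + E₂, S₁ = −3·E₂; reading off coefficients, c₁ = [6, 0] and c₂ = [1, -3].
Hence T = [1, 1] ⊗ [1, -1] ⊗ [6, 0] + [3, -2] ⊗ [2, -3] ⊗ [1, -3], so rank(T) ≤ 2.
These bounds meet, so rank(T) = 2.
Check entry T[0,0,0] = 12: (1)·(1)·(6) + (3)·(2)·(1) = 12.

2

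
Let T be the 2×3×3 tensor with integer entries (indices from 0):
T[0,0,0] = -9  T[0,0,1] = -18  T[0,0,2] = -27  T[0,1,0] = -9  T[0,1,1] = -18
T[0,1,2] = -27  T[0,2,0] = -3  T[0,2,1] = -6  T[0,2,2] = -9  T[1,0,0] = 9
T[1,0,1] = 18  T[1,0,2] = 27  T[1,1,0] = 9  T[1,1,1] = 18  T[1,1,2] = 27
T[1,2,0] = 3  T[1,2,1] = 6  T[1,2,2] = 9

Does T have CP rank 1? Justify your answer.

Yes

If T = a ⊗ b ⊗ c then every fibre of T is a multiple of the corresponding factor, so read the factors off the fibres through the nonzero entry T[0,0,0] = -9.
The mode-1 fibre T[:,0,0] = [-9, 9] gives a = [1, -1] (primitive direction); the mode-2 fibre T[0,:,0] = [-9, -9, -3] gives b = [3, 3, 1]; then c[k] = T[0,0,k] / (a[0]·b[0]) = [-9, -18, -27] / 3 = [-3, -6, -9].
Expanding [1, -1] ⊗ [3, 3, 1] ⊗ [-3, -6, -9] reproduces all 18 entries of T, so T = [1, -1] ⊗ [3, 3, 1] ⊗ [-3, -6, -9] and rank(T) ≤ 1.
Equivalently every frontal slice T[:,:,k] is c[k] times the rank-1 matrix [1, -1] ⊗ [3, 3, 1]. So T has rank 1 (it is nonzero).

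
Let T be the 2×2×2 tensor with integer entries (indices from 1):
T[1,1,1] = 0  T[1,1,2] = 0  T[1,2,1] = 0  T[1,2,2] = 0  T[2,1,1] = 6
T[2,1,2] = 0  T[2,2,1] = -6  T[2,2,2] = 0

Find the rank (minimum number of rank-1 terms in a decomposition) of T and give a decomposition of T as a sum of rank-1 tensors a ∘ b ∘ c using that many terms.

Lower bound: T ≠ 0 (e.g. T[2,1,1] = 6), so rank(T) ≥ 1.
Upper bound: if T = a ∘ b ∘ c then every fibre of T is a multiple of the corresponding factor, so read the factors off the fibres through the nonzero entry T[2,1,1] = 6.
The mode-1 fibre T[:,1,1] = [0, 6] gives a = (0, 1) (primitive direction); the mode-2 fibre T[2,:,1] = [6, -6] gives b = (1, -1); then c[k] = T[2,1,k] / (a[2]·b[1]) = [6, 0] / 1 = (6, 0).
Expanding (0, 1) ∘ (1, -1) ∘ (6, 0) reproduces all 8 entries of T, so T = (0, 1) ∘ (1, -1) ∘ (6, 0) and rank(T) ≤ 1.
These bounds meet, so rank(T) = 1.

rank(T) = 1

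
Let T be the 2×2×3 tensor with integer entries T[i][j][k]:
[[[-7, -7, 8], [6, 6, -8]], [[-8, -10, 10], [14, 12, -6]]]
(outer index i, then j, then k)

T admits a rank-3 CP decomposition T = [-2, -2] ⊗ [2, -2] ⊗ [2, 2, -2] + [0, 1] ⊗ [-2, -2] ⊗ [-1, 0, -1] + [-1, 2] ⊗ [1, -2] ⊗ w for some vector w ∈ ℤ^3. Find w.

w = [-1, -1, 0]

Subtract the known terms from T to get the rank-1 residual R = [-1, 2] ⊗ [1, -2] ⊗ w, so R[i,j,k] = a[i]·b[j]·w[k]. Pick indices with nonzero a[0]·b[0] = (-1)·(1) = -1. Only the fibre through (0,0,·) is needed: R[0,0,:] = T[0,0,:] − Σₗ aₗ[0]bₗ[0]cₗ = [-7, -7, 8] − (-2)·(2)·[2, 2, -2] − (0)·(-2)·[-1, 0, -1] = [1, 1, 0]. Then w[k] = R[0,0,k] / -1 for each k, giving w = [1, 1, 0] / -1 = [-1, -1, 0].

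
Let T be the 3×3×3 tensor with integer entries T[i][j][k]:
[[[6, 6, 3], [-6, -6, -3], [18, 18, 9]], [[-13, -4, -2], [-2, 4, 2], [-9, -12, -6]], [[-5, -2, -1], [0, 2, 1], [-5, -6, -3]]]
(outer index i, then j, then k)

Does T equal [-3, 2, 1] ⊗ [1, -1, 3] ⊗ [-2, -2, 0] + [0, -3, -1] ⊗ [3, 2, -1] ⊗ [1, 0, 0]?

Reconstruct entry (0,0,2) from the claimed factors: Σₗ aₗ[0]bₗ[0]cₗ[2] = (-3)·(1)·(0) + (0)·(3)·(0) = 0, but T[0,0,2] = 3. The claim is false.

No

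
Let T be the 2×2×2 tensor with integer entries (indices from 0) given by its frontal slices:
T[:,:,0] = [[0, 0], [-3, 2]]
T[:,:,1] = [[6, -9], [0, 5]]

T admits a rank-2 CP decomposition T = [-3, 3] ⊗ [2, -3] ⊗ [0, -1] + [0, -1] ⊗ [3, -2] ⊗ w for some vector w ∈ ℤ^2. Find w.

Subtract the known terms from T to get the rank-1 residual R = [0, -1] ⊗ [3, -2] ⊗ w, so R[i,j,k] = a[i]·b[j]·w[k]. Pick indices with nonzero a[1]·b[0] = (-1)·(3) = -3. Only the fibre through (1,0,·) is needed: R[1,0,:] = T[1,0,:] − Σₗ aₗ[1]bₗ[0]cₗ = [-3, 0] − (3)·(2)·[0, -1] = [-3, 6]. Then w[k] = R[1,0,k] / -3 for each k, giving w = [-3, 6] / -3 = [1, -2].

w = [1, -2]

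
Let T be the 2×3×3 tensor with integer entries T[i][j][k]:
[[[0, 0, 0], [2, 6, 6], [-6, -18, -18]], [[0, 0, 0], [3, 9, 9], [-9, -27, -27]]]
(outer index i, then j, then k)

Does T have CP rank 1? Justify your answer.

If T = a ⊗ b ⊗ c then every fibre of T is a multiple of the corresponding factor, so read the factors off the fibres through the nonzero entry T[0,1,0] = 2.
The mode-1 fibre T[:,1,0] = [2, 3] gives a = [2, 3] (primitive direction); the mode-2 fibre T[0,:,0] = [0, 2, -6] gives b = [0, 1, -3]; then c[k] = T[0,1,k] / (a[0]·b[1]) = [2, 6, 6] / 2 = [1, 3, 3].
Expanding [2, 3] ⊗ [0, 1, -3] ⊗ [1, 3, 3] reproduces all 18 entries of T, so T = [2, 3] ⊗ [0, 1, -3] ⊗ [1, 3, 3] and rank(T) ≤ 1.
Equivalently every frontal slice T[:,:,k] is c[k] times the rank-1 matrix [2, 3] ⊗ [0, 1, -3]. So T has rank 1 (it is nonzero).

Yes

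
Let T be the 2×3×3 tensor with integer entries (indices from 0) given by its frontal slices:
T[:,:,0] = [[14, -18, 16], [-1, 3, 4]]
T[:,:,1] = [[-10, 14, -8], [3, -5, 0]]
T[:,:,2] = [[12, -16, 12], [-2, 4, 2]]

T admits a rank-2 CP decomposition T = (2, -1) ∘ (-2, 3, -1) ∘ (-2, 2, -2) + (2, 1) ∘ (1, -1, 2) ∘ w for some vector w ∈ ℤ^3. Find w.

Subtract the known terms from T to get the rank-1 residual R = (2, 1) ∘ (1, -1, 2) ∘ w, so R[i,j,k] = a[i]·b[j]·w[k]. Pick indices with nonzero a[0]·b[0] = (2)·(1) = 2. Only the fibre through (0,0,·) is needed: R[0,0,:] = T[0,0,:] − Σₗ aₗ[0]bₗ[0]cₗ = [14, -10, 12] − (2)·(-2)·(-2, 2, -2) = [6, -2, 4]. Then w[k] = R[0,0,k] / 2 for each k, giving w = [6, -2, 4] / 2 = (3, -1, 2).

w = (3, -1, 2)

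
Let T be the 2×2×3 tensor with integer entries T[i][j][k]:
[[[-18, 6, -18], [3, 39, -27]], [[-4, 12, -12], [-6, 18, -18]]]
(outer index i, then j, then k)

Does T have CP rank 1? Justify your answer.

No

The mode-2 unfolding of T (rows indexed by j, columns by (i,k) = (0,0), (0,1), (0,2), (1,0), (1,1), (1,2)) is [[-18, 6, -18, -4, 12, -12], [3, 39, -27, -6, 18, -18]].
There the 2×2 minor on rows j ∈ {0, 1}, columns (i,k) ∈ {(0,0), (0,1)} is det [[-18, 6], [3, 39]] = -720 ≠ 0, so this unfolding has rank ≥ 2; CP rank is at least every unfolding rank, so rank(T) ≥ 2.
In particular rank(T) ≥ 2 > 1, so T is not rank-1.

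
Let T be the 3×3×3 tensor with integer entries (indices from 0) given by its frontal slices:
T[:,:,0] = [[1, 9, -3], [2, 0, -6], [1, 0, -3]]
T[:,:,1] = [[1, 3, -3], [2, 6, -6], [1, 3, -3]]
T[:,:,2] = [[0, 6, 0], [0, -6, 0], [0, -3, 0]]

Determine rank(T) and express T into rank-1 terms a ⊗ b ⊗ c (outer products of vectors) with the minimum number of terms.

rank(T) = 2

Lower bound: the mode-2 unfolding of T (rows indexed by j, columns by (i,k) = (0,0), (0,1), (0,2), (1,0), (1,1), (1,2), (2,0), (2,1), (2,2)) is [[1, 1, 0, 2, 2, 0, 1, 1, 0], [9, 3, 6, 0, 6, -6, 0, 3, -3], [-3, -3, 0, -6, -6, 0, -3, -3, 0]].
There the 2×2 minor on rows j ∈ {0, 1}, columns (i,k) ∈ {(0,0), (0,1)} is det [[1, 1], [9, 3]] = -6 ≠ 0, so this unfolding has rank ≥ 2; CP rank is at least every unfolding rank, so rank(T) ≥ 2. (Unfolding ranks only ever bound the CP rank from below — rank(T) can be strictly larger than all of them — so the matching upper bound has to come from an explicit 2-term decomposition.)
Upper bound — finding two terms. Write S_k = T[:,:,k] for the frontal slices: S₀ = [[1, 9, -3], [2, 0, -6], [1, 0, -3]], S₁ = [[1, 3, -3], [2, 6, -6], [1, 3, -3]], S₂ = [[0, 6, 0], [0, -6, 0], [0, -3, 0]].
If T = a₁ ⊗ b₁ ⊗ c₁ + a₂ ⊗ b₂ ⊗ c₂ then each S_k = c₁[k]·a₁b₁ᵀ + c₂[k]·a₂b₂ᵀ. S₀ and S₁ are linearly independent, so a₁b₁ᵀ and a₂b₂ᵀ must span the same plane of matrices: they are the rank-1 matrices of the form x·S₀ + y·S₁.
The 2×2 minor of x·S₀ + y·S₁ on rows {0,1}, columns {0,1} is −18·x² − 18·xy = (-18)·(x + y)(x), vanishing at (x:y) = (1:-1) and (0:1).
M₁ = S₀ − S₁ = [[0, 6, 0], [0, -6, 0], [0, -3, 0]] = 3·(2, -2, -1)(0, 1, 0)ᵀ and M₂ = S₁ = [[1, 3, -3], [2, 6, -6], [1, 3, -3]] = (1, 2, 1)(1, 3, -3)ᵀ, so take a₁ = (2, -2, -1), b₁ = (0, 1, 0), a₂ = (1, 2, 1), b₂ = (1, 3, -3).
Each slice is an integer combination of E₁ = a₁b₁ᵀ and E₂ = a₂b₂ᵀ: S₀ = 3·E₁ + E₂, S₁ = E₂, S₂ = 3·E₁; reading off coefficients, c₁ = (3, 0, 3) and c₂ = (1, 1, 0).
Hence T = (2, -2, -1) ⊗ (0, 1, 0) ⊗ (3, 0, 3) + (1, 2, 1) ⊗ (1, 3, -3) ⊗ (1, 1, 0), so rank(T) ≤ 2.
These bounds meet, so rank(T) = 2.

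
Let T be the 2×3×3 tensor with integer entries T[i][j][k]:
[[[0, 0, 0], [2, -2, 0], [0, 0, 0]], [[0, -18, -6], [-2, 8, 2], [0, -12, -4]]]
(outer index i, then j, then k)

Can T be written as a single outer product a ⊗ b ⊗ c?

The mode-2 unfolding of T (rows indexed by j, columns by (i,k) = (0,0), (0,1), (0,2), (1,0), (1,1), (1,2)) is [[0, 0, 0, 0, -18, -6], [2, -2, 0, -2, 8, 2], [0, 0, 0, 0, -12, -4]].
There the 2×2 minor on rows j ∈ {0, 1}, columns (i,k) ∈ {(0,0), (1,1)} is det [[0, -18], [2, 8]] = 36 ≠ 0, so this unfolding has rank ≥ 2; CP rank is at least every unfolding rank, so rank(T) ≥ 2.
In particular rank(T) ≥ 2 > 1, so T is not rank-1.

No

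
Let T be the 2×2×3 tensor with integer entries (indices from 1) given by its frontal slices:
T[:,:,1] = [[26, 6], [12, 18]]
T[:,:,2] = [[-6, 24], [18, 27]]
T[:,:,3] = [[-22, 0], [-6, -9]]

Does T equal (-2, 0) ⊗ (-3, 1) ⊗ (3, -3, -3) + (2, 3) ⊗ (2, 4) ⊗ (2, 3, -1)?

Reconstruct entry (1,2,1) from the claimed factors: Σₗ aₗ[1]bₗ[2]cₗ[1] = (-2)·(1)·(3) + (2)·(4)·(2) = 10, but T[1,2,1] = 6. The claim is false.

No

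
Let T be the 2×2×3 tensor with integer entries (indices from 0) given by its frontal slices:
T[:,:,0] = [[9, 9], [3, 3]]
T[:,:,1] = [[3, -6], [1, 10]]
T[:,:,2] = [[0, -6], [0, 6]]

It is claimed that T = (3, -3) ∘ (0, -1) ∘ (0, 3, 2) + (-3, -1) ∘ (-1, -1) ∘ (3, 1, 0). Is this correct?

Yes

Reconstruct entrywise from the claimed factors. For example, T[1,0,0] = 3 and Σₗ aₗ[1]bₗ[0]cₗ[0] = (-3)·(0)·(0) + (-1)·(-1)·(3) = 3; checking all 12 entries, every one matches. The claim holds.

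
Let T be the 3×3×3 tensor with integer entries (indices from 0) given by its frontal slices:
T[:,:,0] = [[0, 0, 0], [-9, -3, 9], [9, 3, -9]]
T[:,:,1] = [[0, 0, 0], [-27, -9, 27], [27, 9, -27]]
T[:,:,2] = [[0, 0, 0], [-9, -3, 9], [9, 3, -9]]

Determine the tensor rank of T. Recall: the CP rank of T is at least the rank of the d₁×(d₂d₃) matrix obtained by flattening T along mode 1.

Lower bound: T ≠ 0 (e.g. T[1,0,0] = -9), so rank(T) ≥ 1.
Upper bound: if T = a ⊗ b ⊗ c then every fibre of T is a multiple of the corresponding factor, so read the factors off the fibres through the nonzero entry T[1,0,0] = -9.
The mode-1 fibre T[:,0,0] = [0, -9, 9] gives a = [0, 1, -1] (primitive direction); the mode-2 fibre T[1,:,0] = [-9, -3, 9] gives b = [3, 1, -3]; then c[k] = T[1,0,k] / (a[1]·b[0]) = [-9, -27, -9] / 3 = [-3, -9, -3].
Expanding [0, 1, -1] ⊗ [3, 1, -3] ⊗ [-3, -9, -3] reproduces all 27 entries of T, so T = [0, 1, -1] ⊗ [3, 1, -3] ⊗ [-3, -9, -3] and rank(T) ≤ 1.
These bounds meet, so rank(T) = 1.

1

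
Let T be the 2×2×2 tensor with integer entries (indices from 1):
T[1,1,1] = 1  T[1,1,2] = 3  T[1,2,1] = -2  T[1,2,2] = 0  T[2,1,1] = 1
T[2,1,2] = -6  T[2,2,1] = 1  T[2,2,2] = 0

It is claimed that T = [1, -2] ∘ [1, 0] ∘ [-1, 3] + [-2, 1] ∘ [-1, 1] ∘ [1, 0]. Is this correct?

Yes

Reconstruct entrywise from the claimed factors. For example, T[2,2,2] = 0 and Σₗ aₗ[2]bₗ[2]cₗ[2] = (-2)·(0)·(3) + (1)·(1)·(0) = 0; checking all 8 entries, every one matches. The claim holds.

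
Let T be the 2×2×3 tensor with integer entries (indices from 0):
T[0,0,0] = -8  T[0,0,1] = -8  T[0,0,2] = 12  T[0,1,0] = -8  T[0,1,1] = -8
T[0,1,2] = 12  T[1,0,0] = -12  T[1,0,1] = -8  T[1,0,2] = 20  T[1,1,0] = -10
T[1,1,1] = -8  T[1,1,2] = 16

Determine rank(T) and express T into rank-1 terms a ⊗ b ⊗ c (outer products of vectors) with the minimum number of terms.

Lower bound: the mode-1 unfolding of T (rows indexed by i, columns by (j,k) = (0,0), (0,1), (0,2), (1,0), (1,1), (1,2)) is [[-8, -8, 12, -8, -8, 12], [-12, -8, 20, -10, -8, 16]].
There the 2×2 minor on rows i ∈ {0, 1}, columns (j,k) ∈ {(0,0), (0,1)} is det [[-8, -8], [-12, -8]] = -32 ≠ 0, so this unfolding has rank ≥ 2; CP rank is at least every unfolding rank, so rank(T) ≥ 2. (This is only a lower bound: in general the CP rank may exceed every unfolding rank, so we still need to exhibit 2 rank-1 terms summing to T.)
Upper bound — finding two terms. Write S_k = T[:,:,k] for the frontal slices: S₀ = [[-8, -8], [-12, -10]], S₁ = [[-8, -8], [-8, -8]], S₂ = [[12, 12], [20, 16]].
If T = a₁ ⊗ b₁ ⊗ c₁ + a₂ ⊗ b₂ ⊗ c₂ then each S_k = c₁[k]·a₁b₁ᵀ + c₂[k]·a₂b₂ᵀ. S₀ and S₁ are linearly independent, so a₁b₁ᵀ and a₂b₂ᵀ must span the same plane of matrices: they are the rank-1 matrices of the form x·S₀ + y·S₁.
det(x·S₀ + y·S₁) is −16·x² − 16·xy = (-16)·(x + y)(x), vanishing at (x:y) = (1:-1) and (0:1).
M₁ = S₀ − S₁ = [[0, 0], [-4, -2]] = (-2)·[0, 1][2, 1]ᵀ and M₂ = S₁ = [[-8, -8], [-8, -8]] = (-8)·[1, 1][1, 1]ᵀ, so take a₁ = [0, 1], b₁ = [2, 1], a₂ = [1, 1], b₂ = [1, 1].
Each slice is an integer combination of E₁ = a₁b₁ᵀ and E₂ = a₂b₂ᵀ: S₀ = −2·E₁ − 8·E₂, S₁ = −8·E₂, S₂ = 4·E₁ + 12·E₂; reading off coefficients, c₁ = [-2, 0, 4] and c₂ = [-8, -8, 12].
Hence T = [0, 1] ⊗ [2, 1] ⊗ [-2, 0, 4] + [1, 1] ⊗ [1, 1] ⊗ [-8, -8, 12], so rank(T) ≤ 2.
These bounds meet, so rank(T) = 2.
Check entry T[1,0,1] = -8: (1)·(2)·(0) + (1)·(1)·(-8) = -8.

rank(T) = 2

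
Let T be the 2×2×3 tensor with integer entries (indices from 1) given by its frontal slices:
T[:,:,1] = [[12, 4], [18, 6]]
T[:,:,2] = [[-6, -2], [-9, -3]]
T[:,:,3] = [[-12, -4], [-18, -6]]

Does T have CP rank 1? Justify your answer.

Yes

If T = a ∘ b ∘ c then every fibre of T is a multiple of the corresponding factor, so read the factors off the fibres through the nonzero entry T[1,1,1] = 12.
The mode-1 fibre T[:,1,1] = [12, 18] gives a = (2, 3) (primitive direction); the mode-2 fibre T[1,:,1] = [12, 4] gives b = (3, 1); then c[k] = T[1,1,k] / (a[1]·b[1]) = [12, -6, -12] / 6 = (2, -1, -2).
Expanding (2, 3) ∘ (3, 1) ∘ (2, -1, -2) reproduces all 12 entries of T, so T = (2, 3) ∘ (3, 1) ∘ (2, -1, -2) and rank(T) ≤ 1.
Equivalently every frontal slice T[:,:,k] is c[k] times the rank-1 matrix (2, 3) ∘ (3, 1). So T has rank 1 (it is nonzero).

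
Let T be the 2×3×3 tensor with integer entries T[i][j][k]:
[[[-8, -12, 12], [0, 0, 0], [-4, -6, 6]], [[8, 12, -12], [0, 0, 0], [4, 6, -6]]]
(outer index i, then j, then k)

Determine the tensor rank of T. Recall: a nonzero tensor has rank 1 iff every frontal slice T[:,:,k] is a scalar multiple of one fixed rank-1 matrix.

Lower bound: T ≠ 0 (e.g. T[0,0,0] = -8), so rank(T) ≥ 1.
Upper bound: if T = a ⊗ b ⊗ c then every fibre of T is a multiple of the corresponding factor, so read the factors off the fibres through the nonzero entry T[0,0,0] = -8.
The mode-1 fibre T[:,0,0] = [-8, 8] gives a = [1, -1] (primitive direction); the mode-2 fibre T[0,:,0] = [-8, 0, -4] gives b = [2, 0, 1]; then c[k] = T[0,0,k] / (a[0]·b[0]) = [-8, -12, 12] / 2 = [-4, -6, 6].
Expanding [1, -1] ⊗ [2, 0, 1] ⊗ [-4, -6, 6] reproduces all 18 entries of T, so T = [1, -1] ⊗ [2, 0, 1] ⊗ [-4, -6, 6] and rank(T) ≤ 1.
These bounds meet, so rank(T) = 1.

1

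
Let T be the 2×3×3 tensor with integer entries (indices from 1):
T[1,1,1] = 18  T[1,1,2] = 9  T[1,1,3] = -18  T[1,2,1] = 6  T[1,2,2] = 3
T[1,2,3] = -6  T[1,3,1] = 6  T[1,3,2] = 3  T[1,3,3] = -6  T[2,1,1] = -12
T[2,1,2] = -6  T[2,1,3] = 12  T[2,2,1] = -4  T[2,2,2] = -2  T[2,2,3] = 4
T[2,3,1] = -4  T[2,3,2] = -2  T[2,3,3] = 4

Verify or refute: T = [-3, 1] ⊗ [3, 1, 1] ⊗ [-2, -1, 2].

Reconstruct entry (2,1,1) from the claimed factors: Σₗ aₗ[2]bₗ[1]cₗ[1] = (1)·(3)·(-2) = -6, but T[2,1,1] = -12. The claim is false.

No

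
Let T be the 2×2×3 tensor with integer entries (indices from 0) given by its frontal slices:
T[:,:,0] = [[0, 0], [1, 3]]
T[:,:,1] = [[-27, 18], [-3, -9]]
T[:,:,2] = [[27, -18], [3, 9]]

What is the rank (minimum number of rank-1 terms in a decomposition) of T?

2

Lower bound: the mode-1 unfolding of T (rows indexed by i, columns by (j,k) = (0,0), (0,1), (0,2), (1,0), (1,1), (1,2)) is [[0, -27, 27, 0, 18, -18], [1, -3, 3, 3, -9, 9]].
There the 2×2 minor on rows i ∈ {0, 1}, columns (j,k) ∈ {(0,0), (0,1)} is det [[0, -27], [1, -3]] = 27 ≠ 0, so this unfolding has rank ≥ 2; CP rank is at least every unfolding rank, so rank(T) ≥ 2. (Flattening ranks never certify an upper bound on CP rank; for that we must actually write T with 2 rank-1 terms.)
Upper bound — finding two terms. Write S_k = T[:,:,k] for the frontal slices: S₀ = [[0, 0], [1, 3]], S₁ = [[-27, 18], [-3, -9]], S₂ = [[27, -18], [3, 9]].
If T = a₁ ⊗ b₁ ⊗ c₁ + a₂ ⊗ b₂ ⊗ c₂ then each S_k = c₁[k]·a₁b₁ᵀ + c₂[k]·a₂b₂ᵀ. S₀ and S₁ are linearly independent, so a₁b₁ᵀ and a₂b₂ᵀ must span the same plane of matrices: they are the rank-1 matrices of the form x·S₀ + y·S₁.
det(x·S₀ + y·S₁) is −99·xy + 297·y² = (-99)·(x − 3·y)(y), vanishing at (x:y) = (3:1) and (1:0).
M₁ = 3·S₀ + S₁ = [[-27, 18], [0, 0]] = (-9)·[1, 0][3, -2]ᵀ and M₂ = S₀ = [[0, 0], [1, 3]] = [0, 1][1, 3]ᵀ, so take a₁ = [1, 0], b₁ = [3, -2], a₂ = [0, 1], b₂ = [1, 3].
Each slice is an integer combination of E₁ = a₁b₁ᵀ and E₂ = a₂b₂ᵀ: S₀ = E₂, S₁ = −9·E₁ − 3·E₂, S₂ = 9·E₁ + 3·E₂; reading off coefficients, c₁ = [0, -9, 9] and c₂ = [1, -3, 3].
Hence T = [1, 0] ⊗ [3, -2] ⊗ [0, -9, 9] + [0, 1] ⊗ [1, 3] ⊗ [1, -3, 3], so rank(T) ≤ 2.
These bounds meet, so rank(T) = 2.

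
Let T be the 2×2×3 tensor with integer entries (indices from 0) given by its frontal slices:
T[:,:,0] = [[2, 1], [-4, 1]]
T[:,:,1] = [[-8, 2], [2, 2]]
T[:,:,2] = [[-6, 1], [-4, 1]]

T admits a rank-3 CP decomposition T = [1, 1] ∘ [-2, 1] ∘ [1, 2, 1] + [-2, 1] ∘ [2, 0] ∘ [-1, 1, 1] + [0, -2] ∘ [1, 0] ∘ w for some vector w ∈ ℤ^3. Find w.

w = [0, -2, 2]

Subtract the known terms from T to get the rank-1 residual R = [0, -2] ∘ [1, 0] ∘ w, so R[i,j,k] = a[i]·b[j]·w[k]. Pick indices with nonzero a[1]·b[0] = (-2)·(1) = -2. Only the fibre through (1,0,·) is needed: R[1,0,:] = T[1,0,:] − Σₗ aₗ[1]bₗ[0]cₗ = [-4, 2, -4] − (1)·(-2)·[1, 2, 1] − (1)·(2)·[-1, 1, 1] = [0, 4, -4]. Then w[k] = R[1,0,k] / -2 for each k, giving w = [0, 4, -4] / -2 = [0, -2, 2].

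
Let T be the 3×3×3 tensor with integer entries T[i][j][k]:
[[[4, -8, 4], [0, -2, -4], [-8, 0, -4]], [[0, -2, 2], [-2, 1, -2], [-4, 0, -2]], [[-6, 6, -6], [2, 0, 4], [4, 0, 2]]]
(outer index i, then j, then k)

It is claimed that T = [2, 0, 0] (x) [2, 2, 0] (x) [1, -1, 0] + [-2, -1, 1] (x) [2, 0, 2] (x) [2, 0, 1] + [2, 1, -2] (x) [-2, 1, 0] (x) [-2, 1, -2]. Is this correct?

No

Reconstruct entry (2,0,0) from the claimed factors: Σₗ aₗ[2]bₗ[0]cₗ[0] = (0)·(2)·(1) + (1)·(2)·(2) + (-2)·(-2)·(-2) = -4, but T[2,0,0] = -6. The claim is false.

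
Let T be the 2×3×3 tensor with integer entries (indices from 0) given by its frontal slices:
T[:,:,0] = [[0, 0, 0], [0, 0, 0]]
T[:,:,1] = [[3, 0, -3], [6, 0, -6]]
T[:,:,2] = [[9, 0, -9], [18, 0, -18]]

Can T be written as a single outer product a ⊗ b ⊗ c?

Yes

If T = a ⊗ b ⊗ c then every fibre of T is a multiple of the corresponding factor, so read the factors off the fibres through the nonzero entry T[0,0,1] = 3.
The mode-1 fibre T[:,0,1] = [3, 6] gives a = (1, 2) (primitive direction); the mode-2 fibre T[0,:,1] = [3, 0, -3] gives b = (1, 0, -1); then c[k] = T[0,0,k] / (a[0]·b[0]) = [0, 3, 9] / 1 = (0, 3, 9).
Expanding (1, 2) ⊗ (1, 0, -1) ⊗ (0, 3, 9) reproduces all 18 entries of T, so T = (1, 2) ⊗ (1, 0, -1) ⊗ (0, 3, 9) and rank(T) ≤ 1.
Equivalently every frontal slice T[:,:,k] is c[k] times the rank-1 matrix (1, 2) ⊗ (1, 0, -1). So T has rank 1 (it is nonzero).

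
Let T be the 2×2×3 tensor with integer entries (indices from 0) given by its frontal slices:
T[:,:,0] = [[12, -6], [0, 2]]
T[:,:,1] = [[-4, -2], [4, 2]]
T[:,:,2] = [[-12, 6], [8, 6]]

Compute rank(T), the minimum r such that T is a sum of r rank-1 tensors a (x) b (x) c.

Lower bound: the mode-3 unfolding of T (rows indexed by k, columns by (i,j) = (0,0), (0,1), (1,0), (1,1)) is [[12, -6, 0, 2], [-4, -2, 4, 2], [-12, 6, 8, 6]].
There the 3×3 minor on rows k ∈ {0, 1, 2}, columns (i,j) ∈ {(0,0), (0,1), (1,0)} is det [[12, -6, 0], [-4, -2, 4], [-12, 6, 8]] = -384 ≠ 0, so this unfolding has rank ≥ 3; CP rank is at least every unfolding rank, so rank(T) ≥ 3. (Flattening ranks never certify an upper bound on CP rank; for that we must actually write T with 3 rank-1 terms.)
Upper bound: T is a sum of 3 rank-1 terms, T = [0, 1] (x) [1, 1] (x) [4, 0, 4] + [1, -1] (x) [2, 1] (x) [2, -2, -2] + [1, 0] (x) [1, -1] (x) [8, 0, -8] (one valid choice — decompositions are not unique — normalised so each a, b is primitive with positive first nonzero entry; check it by expanding all entries), so rank(T) ≤ 3.
These bounds meet, so rank(T) = 3.
Check entry T[1,1,0] = 2: (1)·(1)·(4) + (-1)·(1)·(2) + (0)·(-1)·(8) = 2.

3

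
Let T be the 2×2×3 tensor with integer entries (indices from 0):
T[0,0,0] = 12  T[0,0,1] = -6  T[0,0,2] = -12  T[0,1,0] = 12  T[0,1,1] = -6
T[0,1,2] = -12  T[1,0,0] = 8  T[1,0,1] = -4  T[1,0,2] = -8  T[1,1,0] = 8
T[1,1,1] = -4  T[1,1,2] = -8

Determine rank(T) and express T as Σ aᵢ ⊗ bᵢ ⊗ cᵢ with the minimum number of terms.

rank(T) = 1

Lower bound: T ≠ 0 (e.g. T[0,0,0] = 12), so rank(T) ≥ 1.
Upper bound: the mode-1 fibre T[:,0,0] = [12, 8] gives a = [3, 2] (primitive direction); the mode-2 fibre T[0,:,0] = [12, 12] gives b = [1, 1]; then c[k] = T[0,0,k] / (a[0]·b[0]) = [12, -6, -12] / 3 = [4, -2, -4].
Expanding [3, 2] ⊗ [1, 1] ⊗ [4, -2, -4] reproduces all 12 entries of T, so T = [3, 2] ⊗ [1, 1] ⊗ [4, -2, -4] and rank(T) ≤ 1.
These bounds meet, so rank(T) = 1.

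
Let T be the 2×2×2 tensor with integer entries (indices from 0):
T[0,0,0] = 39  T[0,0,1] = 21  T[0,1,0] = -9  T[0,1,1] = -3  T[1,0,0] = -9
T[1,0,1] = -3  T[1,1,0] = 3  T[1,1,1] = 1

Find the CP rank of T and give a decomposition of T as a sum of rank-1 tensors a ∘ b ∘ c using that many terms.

Lower bound: the mode-1 unfolding of T (rows indexed by i, columns by (j,k) = (0,0), (0,1), (1,0), (1,1)) is [[39, 21, -9, -3], [-9, -3, 3, 1]].
There the 2×2 minor on rows i ∈ {0, 1}, columns (j,k) ∈ {(0,0), (0,1)} is det [[39, 21], [-9, -3]] = 72 ≠ 0, so this unfolding has rank ≥ 2; CP rank is at least every unfolding rank, so rank(T) ≥ 2. (Flattening ranks never certify an upper bound on CP rank; for that we must actually write T with 2 rank-1 terms.)
Upper bound — finding two terms. Write S_k = T[:,:,k] for the frontal slices: S₀ = [[39, -9], [-9, 3]], S₁ = [[21, -3], [-3, 1]].
If T = a₁ ∘ b₁ ∘ c₁ + a₂ ∘ b₂ ∘ c₂ then each S_k = c₁[k]·a₁b₁ᵀ + c₂[k]·a₂b₂ᵀ. S₀ and S₁ are linearly independent, so a₁b₁ᵀ and a₂b₂ᵀ must span the same plane of matrices: they are the rank-1 matrices of the form x·S₀ + y·S₁.
det(x·S₀ + y·S₁) is 36·x² + 48·xy + 12·y² = 12·(x + y)(3·x + y), vanishing at (x:y) = (1:-1) and (1:-3).
M₁ = S₀ − S₁ = [[18, -6], [-6, 2]] = 2·[3, -1][3, -1]ᵀ and M₂ = S₀ − 3·S₁ = [[-24, 0], [0, 0]] = (-24)·[1, 0][1, 0]ᵀ, so take a₁ = [3, -1], b₁ = [3, -1], a₂ = [1, 0], b₂ = [1, 0].
Each slice is an integer combination of E₁ = a₁b₁ᵀ and E₂ = a₂b₂ᵀ: S₀ = 3·E₁ + 12·E₂, S₁ = E₁ + 12·E₂; reading off coefficients, c₁ = [3, 1] and c₂ = [12, 12].
Hence T = [3, -1] ∘ [3, -1] ∘ [3, 1] + [1, 0] ∘ [1, 0] ∘ [12, 12], so rank(T) ≤ 2.
These bounds meet, so rank(T) = 2.

rank(T) = 2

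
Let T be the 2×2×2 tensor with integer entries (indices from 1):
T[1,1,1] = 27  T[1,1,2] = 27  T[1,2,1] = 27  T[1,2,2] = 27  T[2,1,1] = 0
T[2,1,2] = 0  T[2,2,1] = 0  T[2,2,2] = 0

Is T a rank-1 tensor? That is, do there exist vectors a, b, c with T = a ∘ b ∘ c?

If T = a ∘ b ∘ c then every fibre of T is a multiple of the corresponding factor, so read the factors off the fibres through the nonzero entry T[1,1,1] = 27.
The mode-1 fibre T[:,1,1] = [27, 0] gives a = (1, 0) (primitive direction); the mode-2 fibre T[1,:,1] = [27, 27] gives b = (1, 1); then c[k] = T[1,1,k] / (a[1]·b[1]) = [27, 27] / 1 = (27, 27).
Expanding (1, 0) ∘ (1, 1) ∘ (27, 27) reproduces all 8 entries of T, so T = (1, 0) ∘ (1, 1) ∘ (27, 27) and rank(T) ≤ 1.
Equivalently every frontal slice T[:,:,k] is c[k] times the rank-1 matrix (1, 0) ∘ (1, 1). So T has rank 1 (it is nonzero).

Yes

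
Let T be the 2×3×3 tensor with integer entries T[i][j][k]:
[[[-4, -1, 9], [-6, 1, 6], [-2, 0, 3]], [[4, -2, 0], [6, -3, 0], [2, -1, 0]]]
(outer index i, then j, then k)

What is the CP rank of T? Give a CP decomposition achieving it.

rank(T) = 2

Lower bound: the mode-2 unfolding of T (rows indexed by j, columns by (i,k) = (0,0), (0,1), (0,2), (1,0), (1,1), (1,2)) is [[-4, -1, 9, 4, -2, 0], [-6, 1, 6, 6, -3, 0], [-2, 0, 3, 2, -1, 0]].
There the 2×2 minor on rows j ∈ {0, 1}, columns (i,k) ∈ {(0,0), (0,1)} is det [[-4, -1], [-6, 1]] = -10 ≠ 0, so this unfolding has rank ≥ 2; CP rank is at least every unfolding rank, so rank(T) ≥ 2. (Unfolding ranks only ever bound the CP rank from below — rank(T) can be strictly larger than all of them — so the matching upper bound has to come from an explicit 2-term decomposition.)
Upper bound — finding two terms. Write S_k = T[:,:,k] for the frontal slices: S₀ = [[-4, -6, -2], [4, 6, 2]], S₁ = [[-1, 1, 0], [-2, -3, -1]], S₂ = [[9, 6, 3], [0, 0, 0]].
If T = a₁ ⊗ b₁ ⊗ c₁ + a₂ ⊗ b₂ ⊗ c₂ then each S_k = c₁[k]·a₁b₁ᵀ + c₂[k]·a₂b₂ᵀ. S₀ and S₁ are linearly independent, so a₁b₁ᵀ and a₂b₂ᵀ must span the same plane of matrices: they are the rank-1 matrices of the form x·S₀ + y·S₁.
The 2×2 minor of x·S₀ + y·S₁ on rows {0,1}, columns {0,1} is −10·xy + 5·y² = (-5)·(2·x − y)(y), vanishing at (x:y) = (1:2) and (1:0).
M₁ = S₀ + 2·S₁ = [[-6, -4, -2], [0, 0, 0]] = (-2)·[1, 0][3, 2, 1]ᵀ and M₂ = S₀ = [[-4, -6, -2], [4, 6, 2]] = (-2)·[1, -1][2, 3, 1]ᵀ, so take a₁ = [1, 0], b₁ = [3, 2, 1], a₂ = [1, -1], b₂ = [2, 3, 1].
Each slice is an integer combination of E₁ = a₁b₁ᵀ and E₂ = a₂b₂ᵀ: S₀ = −2·E₂, S₁ = −E₁ + E₂, S₂ = 3·E₁; reading off coefficients, c₁ = [0, -1, 3] and c₂ = [-2, 1, 0].
Hence T = [1, 0] ⊗ [3, 2, 1] ⊗ [0, -1, 3] + [1, -1] ⊗ [2, 3, 1] ⊗ [-2, 1, 0], so rank(T) ≤ 2.
These bounds meet, so rank(T) = 2.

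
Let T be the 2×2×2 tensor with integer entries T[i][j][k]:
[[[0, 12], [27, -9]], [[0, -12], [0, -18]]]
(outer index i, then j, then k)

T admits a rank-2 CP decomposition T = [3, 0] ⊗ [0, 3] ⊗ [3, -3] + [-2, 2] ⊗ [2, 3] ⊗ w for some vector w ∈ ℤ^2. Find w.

Subtract the known terms from T to get the rank-1 residual R = [-2, 2] ⊗ [2, 3] ⊗ w, so R[i,j,k] = a[i]·b[j]·w[k]. Pick indices with nonzero a[0]·b[0] = (-2)·(2) = -4. Only the fibre through (0,0,·) is needed: R[0,0,:] = T[0,0,:] − Σₗ aₗ[0]bₗ[0]cₗ = [0, 12] − (3)·(0)·[3, -3] = [0, 12]. Then w[k] = R[0,0,k] / -4 for each k, giving w = [0, 12] / -4 = [0, -3].

w = [0, -3]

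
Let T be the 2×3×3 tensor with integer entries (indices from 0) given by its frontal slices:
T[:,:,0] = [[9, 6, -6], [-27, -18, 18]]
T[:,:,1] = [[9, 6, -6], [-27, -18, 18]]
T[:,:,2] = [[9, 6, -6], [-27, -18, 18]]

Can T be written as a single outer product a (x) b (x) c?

If T = a (x) b (x) c then every fibre of T is a multiple of the corresponding factor, so read the factors off the fibres through the nonzero entry T[0,0,0] = 9.
The mode-1 fibre T[:,0,0] = [9, -27] gives a = (1, -3) (primitive direction); the mode-2 fibre T[0,:,0] = [9, 6, -6] gives b = (3, 2, -2); then c[k] = T[0,0,k] / (a[0]·b[0]) = [9, 9, 9] / 3 = (3, 3, 3).
Expanding (1, -3) (x) (3, 2, -2) (x) (3, 3, 3) reproduces all 18 entries of T, so T = (1, -3) (x) (3, 2, -2) (x) (3, 3, 3) and rank(T) ≤ 1.
Equivalently every frontal slice T[:,:,k] is c[k] times the rank-1 matrix (1, -3) (x) (3, 2, -2). So T has rank 1 (it is nonzero).

Yes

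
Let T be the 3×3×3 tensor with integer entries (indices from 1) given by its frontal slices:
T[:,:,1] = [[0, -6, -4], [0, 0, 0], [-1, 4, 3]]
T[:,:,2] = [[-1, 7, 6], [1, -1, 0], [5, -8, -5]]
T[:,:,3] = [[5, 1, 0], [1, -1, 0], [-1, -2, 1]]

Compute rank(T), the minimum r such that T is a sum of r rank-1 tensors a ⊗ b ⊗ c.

Lower bound: in the mode-1 unfolding of T (rows indexed by i, columns by (j,k)) the 3×3 minor on rows i ∈ {1, 2, 3}, columns (j,k) ∈ {(1,1), (1,2), (1,3)} is det [[0, -1, 5], [0, 1, 1], [-1, 5, -1]] = 6 ≠ 0, so that unfolding has rank ≥ 3 and hence rank(T) ≥ 3 (CP rank is at least every unfolding rank, though it can be larger).
Upper bound: T is a sum of 3 rank-1 terms, T = [1, 0, -1] ⊗ [1, -1, -1] ⊗ [2, -4, 2] + [1, 1, 2] ⊗ [1, -1, 0] ⊗ [0, 1, 1] + [2, 0, -1] ⊗ [1, 2, 1] ⊗ [-1, 1, 1] (written with every a and b primitive with positive leading entry and the scale carried by c; CP decompositions are not unique, and this one is verified by expanding entrywise), so rank(T) ≤ 3.
These bounds meet, so rank(T) = 3.

3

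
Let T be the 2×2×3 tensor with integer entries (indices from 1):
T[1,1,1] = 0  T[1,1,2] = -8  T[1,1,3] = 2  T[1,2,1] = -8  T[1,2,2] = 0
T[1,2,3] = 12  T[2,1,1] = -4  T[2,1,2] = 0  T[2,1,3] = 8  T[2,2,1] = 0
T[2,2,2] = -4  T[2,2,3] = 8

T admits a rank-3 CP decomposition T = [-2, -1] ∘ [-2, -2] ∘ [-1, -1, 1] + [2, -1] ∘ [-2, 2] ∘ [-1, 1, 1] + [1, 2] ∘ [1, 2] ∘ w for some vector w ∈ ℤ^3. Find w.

Subtract the known terms from T to get the rank-1 residual R = [1, 2] ∘ [1, 2] ∘ w, so R[i,j,k] = a[i]·b[j]·w[k]. Pick indices with nonzero a[1]·b[1] = (1)·(1) = 1. Only the fibre through (1,1,·) is needed: R[1,1,:] = T[1,1,:] − Σₗ aₗ[1]bₗ[1]cₗ = [0, -8, 2] − (-2)·(-2)·[-1, -1, 1] − (2)·(-2)·[-1, 1, 1] = [0, 0, 2]. Then w[k] = R[1,1,k] / 1 for each k, giving w = [0, 0, 2] / 1 = [0, 0, 2].

w = [0, 0, 2]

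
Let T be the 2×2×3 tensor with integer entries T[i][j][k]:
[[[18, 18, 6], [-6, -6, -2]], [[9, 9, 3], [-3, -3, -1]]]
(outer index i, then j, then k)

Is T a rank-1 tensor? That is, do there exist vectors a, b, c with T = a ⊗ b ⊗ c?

If T = a ⊗ b ⊗ c then every fibre of T is a multiple of the corresponding factor, so read the factors off the fibres through the nonzero entry T[0,0,0] = 18.
The mode-1 fibre T[:,0,0] = [18, 9] gives a = (2, 1) (primitive direction); the mode-2 fibre T[0,:,0] = [18, -6] gives b = (3, -1); then c[k] = T[0,0,k] / (a[0]·b[0]) = [18, 18, 6] / 6 = (3, 3, 1).
Expanding (2, 1) ⊗ (3, -1) ⊗ (3, 3, 1) reproduces all 12 entries of T, so T = (2, 1) ⊗ (3, -1) ⊗ (3, 3, 1) and rank(T) ≤ 1.
Equivalently every frontal slice T[:,:,k] is c[k] times the rank-1 matrix (2, 1) ⊗ (3, -1). So T has rank 1 (it is nonzero).

Yes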